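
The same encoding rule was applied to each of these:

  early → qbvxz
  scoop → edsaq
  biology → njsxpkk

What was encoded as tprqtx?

honest

Shifts by position in early: pos 0: e→q (+12), pos 1: a→b (+1), pos 2: r→v (+4), pos 3: l→x (+12), pos 4: y→z (+1) — repeating every 3. The shifts repeat in a cycle of length 3: positions 0,1,… shift by +12, +1, +4, then the pattern repeats.
Reversing it on tprqtx: t−12=h, p−1=o, r−4=n, q−12=e, t−1=s, x−4=t.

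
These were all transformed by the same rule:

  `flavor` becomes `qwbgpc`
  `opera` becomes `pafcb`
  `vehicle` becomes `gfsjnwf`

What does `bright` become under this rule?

mcjrse

The shift depends on letter class: consonant f→q is +11, but vowel a→b is +1. Vowels shift forward by 1 and consonants shift forward by 11.
For bright: b(cons)+11=m, r(cons)+11=c, i(vowel)+1=j, g(cons)+11=r, h(cons)+11=s, t(cons)+11=e.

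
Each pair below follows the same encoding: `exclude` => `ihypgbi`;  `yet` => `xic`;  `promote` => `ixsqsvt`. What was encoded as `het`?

pad

The output letters match the input read backwards, each shifted +4: exclude reversed is edulcxe. Read the word backwards and shift each letter +4.
Reversing it on het: shift back: h−4=d, e−4=a, t−4=p → dap; then reverse → pad.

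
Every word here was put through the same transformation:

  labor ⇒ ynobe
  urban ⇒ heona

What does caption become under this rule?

Compare letters: l→y is +13, a→n is +13, b→o is +13 — a constant shift. It's a constant shift of +13 (ROT13).
For caption: c+13=p, a+13=n, p+13=c, t+13=g, i+13=v, o+13=b, n+13=a.

pncgvba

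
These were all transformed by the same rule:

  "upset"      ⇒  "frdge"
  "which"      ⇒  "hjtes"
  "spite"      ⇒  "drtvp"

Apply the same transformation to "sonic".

The shifts repeat in a cycle of length 2: positions 0,1,… shift by +11, +2, then the pattern repeats.
For sonic: s+11=d, o+2=q, n+11=y, i+2=k, c+11=n.

dqykn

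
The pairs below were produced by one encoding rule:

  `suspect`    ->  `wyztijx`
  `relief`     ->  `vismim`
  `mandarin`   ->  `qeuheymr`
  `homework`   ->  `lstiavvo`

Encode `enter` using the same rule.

The shifts repeat in a cycle of length 3: positions 0,1,… shift by +4, +4, +7, then the pattern repeats.
On enter: e+4=i, n+4=r, t+7=a, e+4=i, r+4=v.

iraiv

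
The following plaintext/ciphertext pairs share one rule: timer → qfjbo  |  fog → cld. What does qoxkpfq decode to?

Compare letters: t→q is +23, i→f is +23, m→j is +23 — a constant shift. Every letter moves 23 places later in the alphabet, wrapping around z→a.
Reversing it on qoxkpfq: q−23=t, o−23=r, x−23=a, k−23=n, p−23=s, f−23=i, q−23=t.

transit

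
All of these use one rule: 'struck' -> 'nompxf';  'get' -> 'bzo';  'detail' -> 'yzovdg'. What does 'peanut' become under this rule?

kzvipo

Each letter is shifted forward by 21 in the alphabet (a Caesar shift of +21).
Applying it to peanut: p+21=k, e+21=z, a+21=v, n+21=i, u+21=p, t+21=o.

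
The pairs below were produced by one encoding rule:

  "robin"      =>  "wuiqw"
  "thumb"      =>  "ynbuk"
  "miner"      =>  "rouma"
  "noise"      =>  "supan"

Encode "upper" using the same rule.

In robin: r→w is +5, o→u is +6, b→i is +7, i→q is +8 — the shift increases by 1 each position. Each letter shifts forward by (position + 5), i.e. 5, 6, 7, … — the shift grows by one for each successive letter.
Applying it to upper: u+5=z, p+6=v, p+7=w, e+8=m, r+9=a.

zvwma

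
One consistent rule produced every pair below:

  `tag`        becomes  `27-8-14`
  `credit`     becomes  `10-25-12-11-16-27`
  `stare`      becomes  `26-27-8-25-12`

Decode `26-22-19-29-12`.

solve

t is letter #20 and maps to 27: an offset of 7. Letters become their 1-based position plus 7 (so a→8, b→9, …).
Undoing it on 26-22-19-29-12: 26→(26−7)÷1=19=s, 22→(22−7)÷1=15=o, 19→(19−7)÷1=12=l, 29→(29−7)÷1=22=v, 12→(12−7)÷1=5=e.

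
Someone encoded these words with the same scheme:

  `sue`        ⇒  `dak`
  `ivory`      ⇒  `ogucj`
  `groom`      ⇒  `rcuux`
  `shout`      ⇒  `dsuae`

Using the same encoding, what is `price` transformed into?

aconk

The shift depends on letter class: consonant s→d is +11, but vowel u→a is +6. Vowels shift forward by 6 and consonants shift forward by 11.
For price: p(cons)+11=a, r(cons)+11=c, i(vowel)+6=o, c(cons)+11=n, e(vowel)+6=k.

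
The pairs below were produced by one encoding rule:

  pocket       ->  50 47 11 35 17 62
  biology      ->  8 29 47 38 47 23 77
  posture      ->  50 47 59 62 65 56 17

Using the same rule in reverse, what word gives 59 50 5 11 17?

p(#16)→50 and o(#15)→47: differences scale by 3, so n = 3·pos + 2. With a=1..z=26, the number is 3·pos + 2.
Reversing it on 59 50 5 11 17: 59→(59−2)÷3=19=s, 50→(50−2)÷3=16=p, 5→(5−2)÷3=1=a, 11→(11−2)÷3=3=c, 17→(17−2)÷3=5=e.

space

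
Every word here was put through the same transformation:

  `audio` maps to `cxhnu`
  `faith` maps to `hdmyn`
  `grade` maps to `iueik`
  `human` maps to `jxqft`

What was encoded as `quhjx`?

order

Letter i (0-indexed) is shifted by i+2, so successive shifts are 2, 3, 4, ….
Decoding quhjx: q−2=o, u−3=r, h−4=d, j−5=e, x−6=r.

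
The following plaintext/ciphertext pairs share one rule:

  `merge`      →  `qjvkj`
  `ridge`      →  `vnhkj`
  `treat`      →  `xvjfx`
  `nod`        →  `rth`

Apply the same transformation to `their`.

xljnv

The shift depends on letter class: consonant m→q is +4, but vowel e→j is +5. The rule splits by letter class: vowels +5, consonants +4.
Applying it to their: t(cons)+4=x, h(cons)+4=l, e(vowel)+5=j, i(vowel)+5=n, r(cons)+4=v.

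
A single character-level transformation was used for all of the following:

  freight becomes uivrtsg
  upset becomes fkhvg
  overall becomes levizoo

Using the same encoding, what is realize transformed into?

Each letter is replaced by its mirror in the alphabet: a↔z, b↔y, c↔x, and so on (the Atbash cipher).
On realize: r↔i, e↔v, a↔z, l↔o, i↔r, z↔a, e↔v.

ivzorav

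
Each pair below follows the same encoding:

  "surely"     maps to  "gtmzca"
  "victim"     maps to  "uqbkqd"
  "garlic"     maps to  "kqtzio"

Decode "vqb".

The output letters match the input read backwards, each shifted +8: surely reversed is ylerus. Read the word backwards and shift each letter +8.
Undoing it on vqb: shift back: v−8=n, q−8=i, b−8=t → nit; then reverse → tin.

tin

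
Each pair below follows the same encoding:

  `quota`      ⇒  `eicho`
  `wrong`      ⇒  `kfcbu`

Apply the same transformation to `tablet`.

hopzsh

Compare letters: q→e is +14, u→i is +14, o→c is +14 — a constant shift. Each letter is shifted forward by 14 in the alphabet (a Caesar shift of +14).
Applying it to tablet: t+14=h, a+14=o, b+14=p, l+14=z, e+14=s, t+14=h.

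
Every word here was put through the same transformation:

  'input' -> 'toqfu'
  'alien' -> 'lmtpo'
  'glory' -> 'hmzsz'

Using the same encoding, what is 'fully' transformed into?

Two shifts are in play — +11 for a/e/i/o/u, +1 for every other letter.
Applying it to fully: f(cons)+1=g, u(vowel)+11=f, l(cons)+1=m, l(cons)+1=m, y(cons)+1=z.

gfmmz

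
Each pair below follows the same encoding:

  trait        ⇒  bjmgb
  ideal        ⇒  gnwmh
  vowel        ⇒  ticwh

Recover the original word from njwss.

t(19)→b(1) and r(17)→j(9) fit y≡9x+12 (mod 26); the inverse of 9 mod 26 is 3. Each letter's alphabet position (a=0..z=25) is mapped through 9·x+12 mod 26 — an affine cipher.
Decoding njwss: n(13)→3·(13−12)≡3=d; j(9)→3·(9−12)≡17=r; w(22)→3·(22−12)≡4=e; s(18)→3·(18−12)≡18=s; s(18)→3·(18−12)≡18=s (all mod 26).

dress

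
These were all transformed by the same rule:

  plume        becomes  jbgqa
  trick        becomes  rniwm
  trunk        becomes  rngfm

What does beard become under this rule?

hasnl

p(15)→j(9) and l(11)→b(1) fit y≡15x+18 (mod 26); the inverse of 15 mod 26 is 7. Each letter's alphabet position (a=0..z=25) is mapped through 15·x+18 mod 26 — an affine cipher.
On beard: b(1)→15·1+18≡7=h; e(4)→15·4+18≡0=a; a(0)→15·0+18≡18=s; r(17)→15·17+18≡13=n; d(3)→15·3+18≡11=l (all mod 26).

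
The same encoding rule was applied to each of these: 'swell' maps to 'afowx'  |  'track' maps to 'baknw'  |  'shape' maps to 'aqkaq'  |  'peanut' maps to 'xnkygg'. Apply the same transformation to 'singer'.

arxrqe

In swell: s→a is +8, w→f is +9, e→o is +10, l→w is +11 — the shift increases by 1 each position. Letter i (0-indexed) is shifted by i+8, so successive shifts are 8, 9, 10, ….
Applying it to singer: s+8=a, i+9=r, n+10=x, g+11=r, e+12=q, r+13=e.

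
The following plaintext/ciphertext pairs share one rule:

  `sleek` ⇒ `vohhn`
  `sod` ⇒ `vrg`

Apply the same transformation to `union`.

xqlrq

This is a Caesar cipher with shift 3.
Applying it to union: u+3=x, n+3=q, i+3=l, o+3=r, n+3=q.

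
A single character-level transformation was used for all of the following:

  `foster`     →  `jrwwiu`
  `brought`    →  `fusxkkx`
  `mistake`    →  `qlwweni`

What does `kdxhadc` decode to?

gateway

Shifts by position in foster: pos 0: f→j (+4), pos 1: o→r (+3), pos 2: s→w (+4), pos 3: t→w (+3) — repeating every 2. A repeating key of period 2 is used — shifts +4, +3 over and over.
Decoding kdxhadc: k−4=g, d−3=a, x−4=t, h−3=e, a−4=w, d−3=a, c−4=y.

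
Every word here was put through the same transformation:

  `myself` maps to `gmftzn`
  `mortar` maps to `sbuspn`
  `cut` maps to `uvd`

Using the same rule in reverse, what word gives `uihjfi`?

height

Read the word backwards and shift each letter +1.
Reversing it on uihjfi: shift back: u−1=t, i−1=h, h−1=g, j−1=i, f−1=e, i−1=h → thgieh; then reverse → height.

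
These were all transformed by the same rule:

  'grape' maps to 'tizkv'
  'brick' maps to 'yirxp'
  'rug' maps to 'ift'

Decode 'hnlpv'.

smoke

Each pair mirrors across the alphabet (g↔t, r↔i, a↔z): positions sum to 25. Each letter is replaced by its mirror in the alphabet: a↔z, b↔y, c↔x, and so on (the Atbash cipher).
Reversing it on hnlpv: h↔s, n↔m, l↔o, p↔k, v↔e.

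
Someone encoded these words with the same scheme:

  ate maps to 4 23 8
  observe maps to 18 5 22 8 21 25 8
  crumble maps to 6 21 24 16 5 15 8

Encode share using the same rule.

a is letter #1 and maps to 4: an offset of 3. Each letter is replaced by its alphabet position (a=1..z=26) + 3.
For share: s=19→22, h=8→11, a=1→4, r=18→21, e=5→8.

22 11 4 21 8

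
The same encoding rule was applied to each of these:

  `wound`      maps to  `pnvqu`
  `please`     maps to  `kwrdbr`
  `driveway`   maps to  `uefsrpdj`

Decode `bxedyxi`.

scratch

Treating letters as 0–25, the rule is x ↦ 23x + 3 (mod 26).
Decoding bxedyxi: b(1)→17·(1−3)≡18=s; x(23)→17·(23−3)≡2=c; e(4)→17·(4−3)≡17=r; d(3)→17·(3−3)≡0=a; y(24)→17·(24−3)≡19=t; x(23)→17·(23−3)≡2=c; i(8)→17·(8−3)≡7=h (all mod 26).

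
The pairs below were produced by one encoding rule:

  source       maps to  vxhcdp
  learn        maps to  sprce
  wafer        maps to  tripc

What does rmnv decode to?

s(18)→v(21) and o(14)→x(23) fit y≡19x+17 (mod 26); the inverse of 19 mod 26 is 11. Each letter's alphabet position (a=0..z=25) is mapped through 19·x+17 mod 26 — an affine cipher.
Decoding rmnv: r(17)→11·(17−17)≡0=a; m(12)→11·(12−17)≡23=x; n(13)→11·(13−17)≡8=i; v(21)→11·(21−17)≡18=s (all mod 26).

axis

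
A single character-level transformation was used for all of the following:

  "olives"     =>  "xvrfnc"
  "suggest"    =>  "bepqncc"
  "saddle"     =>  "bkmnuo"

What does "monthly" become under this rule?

It's a Vigenère-style cipher with numeric key [9,10]: position i shifts by key[i mod 2].
On monthly: m+9=v, o+10=y, n+9=w, t+10=d, h+9=q, l+10=v, y+9=h.

vywdqvh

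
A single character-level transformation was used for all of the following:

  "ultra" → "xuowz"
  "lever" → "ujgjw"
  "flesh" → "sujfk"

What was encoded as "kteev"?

u(20)→x(23) and l(11)→u(20) fit y≡9x+25 (mod 26); the inverse of 9 mod 26 is 3. Treating letters as 0–25, the rule is x ↦ 9x + 25 (mod 26).
Undoing it on kteev: k(10)→3·(10−25)≡7=h; t(19)→3·(19−25)≡8=i; e(4)→3·(4−25)≡15=p; e(4)→3·(4−25)≡15=p; v(21)→3·(21−25)≡14=o (all mod 26).

hippo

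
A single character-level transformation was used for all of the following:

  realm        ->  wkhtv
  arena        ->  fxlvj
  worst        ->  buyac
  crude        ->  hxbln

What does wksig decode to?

In realm: r→w is +5, e→k is +6, a→h is +7, l→t is +8 — the shift increases by 1 each position. Letter i (0-indexed) is shifted by i+5, so successive shifts are 5, 6, 7, ….
Decoding wksig: w−5=r, k−6=e, s−7=l, i−8=a, g−9=x.

relax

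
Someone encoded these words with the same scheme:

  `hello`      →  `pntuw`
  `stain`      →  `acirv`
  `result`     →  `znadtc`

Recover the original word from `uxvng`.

Shifts by position in hello: pos 0: h→p (+8), pos 1: e→n (+9), pos 2: l→t (+8), pos 3: l→u (+9) — repeating every 2. It's a Vigenère-style cipher with numeric key [8,9]: position i shifts by key[i mod 2].
Decoding uxvng: u−8=m, x−9=o, v−8=n, n−9=e, g−8=y.

money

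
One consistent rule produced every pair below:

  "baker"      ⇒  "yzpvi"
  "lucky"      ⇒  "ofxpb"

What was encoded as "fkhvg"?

upset

Each pair mirrors across the alphabet (b↔y, a↔z, k↔p): positions sum to 25. This is the alphabet-reversal cipher (Atbash): a becomes z, b becomes y, etc.
Decoding fkhvg: f↔u, k↔p, h↔s, v↔e, g↔t.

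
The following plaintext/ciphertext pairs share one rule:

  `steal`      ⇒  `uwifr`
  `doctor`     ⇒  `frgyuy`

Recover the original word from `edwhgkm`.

cascade

The shift increases by 1 at each position, starting from +2: 2, 3, 4, ….
Decoding edwhgkm: e−2=c, d−3=a, w−4=s, h−5=c, g−6=a, k−7=d, m−8=e.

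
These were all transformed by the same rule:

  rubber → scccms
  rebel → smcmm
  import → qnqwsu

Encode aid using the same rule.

The shift depends on letter class: consonant r→s is +1, but vowel u→c is +8. Vowels shift forward by 8 and consonants shift forward by 1.
For aid: a(vowel)+8=i, i(vowel)+8=q, d(cons)+1=e.

iqe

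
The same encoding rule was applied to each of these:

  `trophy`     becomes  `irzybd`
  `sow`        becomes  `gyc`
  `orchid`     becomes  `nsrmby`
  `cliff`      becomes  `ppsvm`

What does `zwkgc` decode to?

swamp

The output letters match the input read backwards, each shifted +10: trophy reversed is yhport. Two steps: reverse the string, then apply a Caesar shift of +10.
Undoing it on zwkgc: shift back: z−10=p, w−10=m, k−10=a, g−10=w, c−10=s → pmaws; then reverse → swamp.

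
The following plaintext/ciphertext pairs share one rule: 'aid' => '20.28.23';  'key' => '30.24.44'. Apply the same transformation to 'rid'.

Letters become their 1-based position plus 19 (so a→20, b→21, …).
Applying it to rid: r=18→37, i=9→28, d=4→23.

37.28.23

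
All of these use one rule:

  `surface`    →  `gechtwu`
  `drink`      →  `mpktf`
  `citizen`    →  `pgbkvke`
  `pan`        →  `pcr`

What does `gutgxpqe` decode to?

The output letters match the input read backwards, each shifted +2: surface reversed is ecafrus. The word is reversed, then every letter is shifted forward by 2.
Reversing it on gutgxpqe: shift back: g−2=e, u−2=s, t−2=r, g−2=e, x−2=v, p−2=n, q−2=o, e−2=c → esrevnoc; then reverse → converse.

converse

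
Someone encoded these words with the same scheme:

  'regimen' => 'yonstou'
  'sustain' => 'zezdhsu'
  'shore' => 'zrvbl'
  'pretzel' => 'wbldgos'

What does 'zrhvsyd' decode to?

shallow

Shifts by position in regimen: pos 0: r→y (+7), pos 1: e→o (+10), pos 2: g→n (+7), pos 3: i→s (+10) — repeating every 2. A repeating key of period 2 is used — shifts +7, +10 over and over.
Reversing it on zrhvsyd: z−7=s, r−10=h, h−7=a, v−10=l, s−7=l, y−10=o, d−7=w.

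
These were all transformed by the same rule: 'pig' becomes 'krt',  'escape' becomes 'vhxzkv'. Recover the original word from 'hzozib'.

Each pair mirrors across the alphabet (p↔k, i↔r, g↔t): positions sum to 25. This is the alphabet-reversal cipher (Atbash): a becomes z, b becomes y, etc.
Reversing it on hzozib: h↔s, z↔a, o↔l, z↔a, i↔r, b↔y.

salary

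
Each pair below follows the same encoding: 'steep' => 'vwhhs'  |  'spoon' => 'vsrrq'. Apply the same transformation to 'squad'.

vtxdg

Compare letters: s→v is +3, t→w is +3, e→h is +3 — a constant shift. It's a constant shift of +3 (ROT3).
Applying it to squad: s+3=v, q+3=t, u+3=x, a+3=d, d+3=g.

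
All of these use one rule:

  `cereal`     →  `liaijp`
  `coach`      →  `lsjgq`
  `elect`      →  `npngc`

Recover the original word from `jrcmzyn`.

antique

Shifts by position in cereal: pos 0: c→l (+9), pos 1: e→i (+4), pos 2: r→a (+9), pos 3: e→i (+4) — repeating every 2. The shifts repeat in a cycle of length 2: positions 0,1,… shift by +9, +4, then the pattern repeats.
Decoding jrcmzyn: j−9=a, r−4=n, c−9=t, m−4=i, z−9=q, y−4=u, n−9=e.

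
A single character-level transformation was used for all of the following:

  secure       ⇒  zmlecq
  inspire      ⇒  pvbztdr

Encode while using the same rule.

dprvp

In secure: s→z is +7, e→m is +8, c→l is +9, u→e is +10 — the shift increases by 1 each position. Letter i (0-indexed) is shifted by i+7, so successive shifts are 7, 8, 9, ….
Applying it to while: w+7=d, h+8=p, i+9=r, l+10=v, e+11=p.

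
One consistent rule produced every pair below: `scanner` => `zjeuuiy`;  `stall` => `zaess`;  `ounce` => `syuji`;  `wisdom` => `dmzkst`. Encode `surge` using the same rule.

The rule splits by letter class: vowels +4, consonants +7.
On surge: s(cons)+7=z, u(vowel)+4=y, r(cons)+7=y, g(cons)+7=n, e(vowel)+4=i.

zyyni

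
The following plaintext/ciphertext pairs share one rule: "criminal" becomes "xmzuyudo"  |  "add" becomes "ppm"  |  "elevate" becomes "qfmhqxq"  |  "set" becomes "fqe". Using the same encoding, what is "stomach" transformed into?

The output letters match the input read backwards, each shifted +12: criminal reversed is lanimirc. Two steps: reverse the string, then apply a Caesar shift of +12.
For stomach: reverse → hcamots; then shift: h+12=t, c+12=o, a+12=m, m+12=y, o+12=a, t+12=f, s+12=e.

tomyafe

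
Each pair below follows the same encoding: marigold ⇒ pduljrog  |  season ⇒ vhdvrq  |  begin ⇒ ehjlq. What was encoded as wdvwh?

taste

It's a constant shift of +3 (ROT3).
Reversing it on wdvwh: w−3=t, d−3=a, v−3=s, w−3=t, h−3=e.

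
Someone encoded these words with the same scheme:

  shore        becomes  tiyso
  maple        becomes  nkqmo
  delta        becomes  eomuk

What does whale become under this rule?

Two shifts are in play — +10 for a/e/i/o/u, +1 for every other letter.
Applying it to whale: w(cons)+1=x, h(cons)+1=i, a(vowel)+10=k, l(cons)+1=m, e(vowel)+10=o.

xikmo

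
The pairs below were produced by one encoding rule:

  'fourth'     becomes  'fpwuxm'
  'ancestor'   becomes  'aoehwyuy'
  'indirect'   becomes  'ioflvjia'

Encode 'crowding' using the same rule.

csqzhntn

Letter i (0-indexed) is shifted by i+0, so successive shifts are 0, 1, 2, ….
On crowding: c+0=c, r+1=s, o+2=q, w+3=z, d+4=h, i+5=n, n+6=t, g+7=n.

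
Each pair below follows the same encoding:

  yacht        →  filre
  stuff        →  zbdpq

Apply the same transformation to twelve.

In yacht: y→f is +7, a→i is +8, c→l is +9, h→r is +10 — the shift increases by 1 each position. Letter i (0-indexed) is shifted by i+7, so successive shifts are 7, 8, 9, ….
Applying it to twelve: t+7=a, w+8=e, e+9=n, l+10=v, v+11=g, e+12=q.

aenvgq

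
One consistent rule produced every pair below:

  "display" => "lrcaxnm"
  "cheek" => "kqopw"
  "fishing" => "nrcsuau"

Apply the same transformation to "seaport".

The shift increases by 1 at each position, starting from +8: 8, 9, 10, ….
For seaport: s+8=a, e+9=n, a+10=k, p+11=a, o+12=a, r+13=e, t+14=h.

ankaaeh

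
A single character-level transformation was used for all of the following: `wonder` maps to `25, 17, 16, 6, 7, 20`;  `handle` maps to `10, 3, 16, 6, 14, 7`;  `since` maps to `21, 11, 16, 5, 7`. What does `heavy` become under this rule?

w is letter #23 and maps to 25: an offset of 2. Each letter is replaced by its alphabet position (a=1..z=26) + 2.
Applying it to heavy: h=8→10, e=5→7, a=1→3, v=22→24, y=25→27.

10, 7, 3, 24, 27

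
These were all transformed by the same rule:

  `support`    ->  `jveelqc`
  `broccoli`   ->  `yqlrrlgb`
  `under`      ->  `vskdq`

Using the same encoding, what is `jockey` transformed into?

ulrndt

s(18)→j(9) and u(20)→v(21) fit y≡19x+5 (mod 26); the inverse of 19 mod 26 is 11. Treating letters as 0–25, the rule is x ↦ 19x + 5 (mod 26).
On jockey: j(9)→19·9+5≡20=u; o(14)→19·14+5≡11=l; c(2)→19·2+5≡17=r; k(10)→19·10+5≡13=n; e(4)→19·4+5≡3=d; y(24)→19·24+5≡19=t (all mod 26).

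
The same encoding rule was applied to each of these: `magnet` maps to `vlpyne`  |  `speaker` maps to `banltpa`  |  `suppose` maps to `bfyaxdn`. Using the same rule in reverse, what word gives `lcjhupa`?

crawler

Shifts by position in magnet: pos 0: m→v (+9), pos 1: a→l (+11), pos 2: g→p (+9), pos 3: n→y (+11) — repeating every 2. The shifts repeat in a cycle of length 2: positions 0,1,… shift by +9, +11, then the pattern repeats.
Decoding lcjhupa: l−9=c, c−11=r, j−9=a, h−11=w, u−9=l, p−11=e, a−9=r.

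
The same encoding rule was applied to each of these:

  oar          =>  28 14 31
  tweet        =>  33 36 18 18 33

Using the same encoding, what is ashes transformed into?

14 32 21 18 32

o is letter #15 and maps to 28: an offset of 13. Each letter is replaced by its alphabet position (a=1..z=26) + 13.
For ashes: a=1→14, s=19→32, h=8→21, e=5→18, s=19→32.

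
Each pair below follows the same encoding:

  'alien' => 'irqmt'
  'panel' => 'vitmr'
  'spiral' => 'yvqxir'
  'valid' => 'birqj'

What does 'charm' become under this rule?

The shift depends on letter class: consonant l→r is +6, but vowel a→i is +8. The rule splits by letter class: vowels +8, consonants +6.
For charm: c(cons)+6=i, h(cons)+6=n, a(vowel)+8=i, r(cons)+6=x, m(cons)+6=s.

inixs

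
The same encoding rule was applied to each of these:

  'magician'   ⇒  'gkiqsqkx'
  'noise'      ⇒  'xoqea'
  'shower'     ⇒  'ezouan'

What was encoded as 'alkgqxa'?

m(12)→g(6) and a(0)→k(10) fit y≡17x+10 (mod 26); the inverse of 17 mod 26 is 23. Treating letters as 0–25, the rule is x ↦ 17x + 10 (mod 26).
Undoing it on alkgqxa: a(0)→23·(0−10)≡4=e; l(11)→23·(11−10)≡23=x; k(10)→23·(10−10)≡0=a; g(6)→23·(6−10)≡12=m; q(16)→23·(16−10)≡8=i; x(23)→23·(23−10)≡13=n; a(0)→23·(0−10)≡4=e (all mod 26).

examine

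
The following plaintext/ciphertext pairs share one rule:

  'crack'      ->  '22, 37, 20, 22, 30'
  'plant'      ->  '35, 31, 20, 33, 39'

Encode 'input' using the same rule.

28, 33, 35, 40, 39

c is letter #3 and maps to 22: an offset of 19. Each letter is replaced by its alphabet position (a=1..z=26) + 19.
For input: i=9→28, n=14→33, p=16→35, u=21→40, t=20→39.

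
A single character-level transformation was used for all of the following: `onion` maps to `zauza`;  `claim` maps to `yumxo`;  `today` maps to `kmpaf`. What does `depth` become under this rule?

The output letters match the input read backwards, each shifted +12: onion reversed is noino. The word is reversed, then every letter is shifted forward by 12.
Applying it to depth: reverse → htped; then shift: h+12=t, t+12=f, p+12=b, e+12=q, d+12=p.

tfbqp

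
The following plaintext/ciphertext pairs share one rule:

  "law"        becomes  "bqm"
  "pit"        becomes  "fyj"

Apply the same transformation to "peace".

Each letter is shifted forward by 16 in the alphabet (a Caesar shift of +16).
On peace: p+16=f, e+16=u, a+16=q, c+16=s, e+16=u.

fuqsu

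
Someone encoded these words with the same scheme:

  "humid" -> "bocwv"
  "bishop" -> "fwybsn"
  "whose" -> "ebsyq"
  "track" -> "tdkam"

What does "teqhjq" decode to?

h(7)→b(1) and u(20)→o(14) fit y≡21x+10 (mod 26); the inverse of 21 mod 26 is 5. Each letter's alphabet position (a=0..z=25) is mapped through 21·x+10 mod 26 — an affine cipher.
Decoding teqhjq: t(19)→5·(19−10)≡19=t; e(4)→5·(4−10)≡22=w; q(16)→5·(16−10)≡4=e; h(7)→5·(7−10)≡11=l; j(9)→5·(9−10)≡21=v; q(16)→5·(16−10)≡4=e (all mod 26).

twelve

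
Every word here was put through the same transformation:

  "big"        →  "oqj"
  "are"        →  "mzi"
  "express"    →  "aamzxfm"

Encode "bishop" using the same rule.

xwpaqj

Two steps: reverse the string, then apply a Caesar shift of +8.
For bishop: reverse → pohsib; then shift: p+8=x, o+8=w, h+8=p, s+8=a, i+8=q, b+8=j.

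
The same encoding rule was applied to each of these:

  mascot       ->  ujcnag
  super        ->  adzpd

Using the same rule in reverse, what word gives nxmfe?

In mascot: m→u is +8, a→j is +9, s→c is +10, c→n is +11 — the shift increases by 1 each position. Each letter shifts forward by (position + 8), i.e. 8, 9, 10, … — the shift grows by one for each successive letter.
Undoing it on nxmfe: n−8=f, x−9=o, m−10=c, f−11=u, e−12=s.

focus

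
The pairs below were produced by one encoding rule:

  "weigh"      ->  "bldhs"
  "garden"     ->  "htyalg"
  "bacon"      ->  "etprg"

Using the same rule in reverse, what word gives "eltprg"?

This is an affine cipher: with a=0,…,z=25, each position x becomes (11x+19) mod 26.
Undoing it on eltprg: e(4)→19·(4−19)≡1=b; l(11)→19·(11−19)≡4=e; t(19)→19·(19−19)≡0=a; p(15)→19·(15−19)≡2=c; r(17)→19·(17−19)≡14=o; g(6)→19·(6−19)≡13=n (all mod 26).

beacon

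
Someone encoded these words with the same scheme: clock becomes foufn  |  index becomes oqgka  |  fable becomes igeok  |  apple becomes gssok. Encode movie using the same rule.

puyok

The shift depends on letter class: consonant c→f is +3, but vowel o→u is +6. Two shifts are in play — +6 for a/e/i/o/u, +3 for every other letter.
On movie: m(cons)+3=p, o(vowel)+6=u, v(cons)+3=y, i(vowel)+6=o, e(vowel)+6=k.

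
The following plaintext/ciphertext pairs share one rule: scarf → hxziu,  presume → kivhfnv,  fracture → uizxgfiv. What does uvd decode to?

Each pair mirrors across the alphabet (s↔h, c↔x, a↔z): positions sum to 25. This is the alphabet-reversal cipher (Atbash): a becomes z, b becomes y, etc.
Decoding uvd: u↔f, v↔e, d↔w.

few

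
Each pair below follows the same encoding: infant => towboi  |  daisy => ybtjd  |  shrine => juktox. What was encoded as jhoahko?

This is an affine cipher: with a=0,…,z=25, each position x becomes (25x+1) mod 26.
Undoing it on jhoahko: j(9)→25·(9−1)≡18=s; h(7)→25·(7−1)≡20=u; o(14)→25·(14−1)≡13=n; a(0)→25·(0−1)≡1=b; h(7)→25·(7−1)≡20=u; k(10)→25·(10−1)≡17=r; o(14)→25·(14−1)≡13=n (all mod 26).

sunburn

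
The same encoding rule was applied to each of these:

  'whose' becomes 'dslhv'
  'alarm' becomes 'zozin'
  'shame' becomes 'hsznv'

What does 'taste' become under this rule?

Each pair mirrors across the alphabet (w↔d, h↔s, o↔l): positions sum to 25. This is the alphabet-reversal cipher (Atbash): a becomes z, b becomes y, etc.
On taste: t↔g, a↔z, s↔h, t↔g, e↔v.

gzhgv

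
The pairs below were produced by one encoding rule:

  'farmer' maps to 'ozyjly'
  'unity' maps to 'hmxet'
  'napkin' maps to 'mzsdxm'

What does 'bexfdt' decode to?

f(5)→o(14) and a(0)→z(25) fit y≡3x+25 (mod 26); the inverse of 3 mod 26 is 9. This is an affine cipher: with a=0,…,z=25, each position x becomes (3x+25) mod 26.
Decoding bexfdt: b(1)→9·(1−25)≡18=s; e(4)→9·(4−25)≡19=t; x(23)→9·(23−25)≡8=i; f(5)→9·(5−25)≡2=c; d(3)→9·(3−25)≡10=k; t(19)→9·(19−25)≡24=y (all mod 26).

sticky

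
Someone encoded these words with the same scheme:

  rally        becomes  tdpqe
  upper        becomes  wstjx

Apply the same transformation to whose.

In rally: r→t is +2, a→d is +3, l→p is +4, l→q is +5 — the shift increases by 1 each position. Each letter shifts forward by (position + 2), i.e. 2, 3, 4, … — the shift grows by one for each successive letter.
On whose: w+2=y, h+3=k, o+4=s, s+5=x, e+6=k.

yksxk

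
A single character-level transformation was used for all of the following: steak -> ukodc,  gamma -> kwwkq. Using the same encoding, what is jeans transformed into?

Read the word backwards and shift each letter +10.
Applying it to jeans: reverse → snaej; then shift: s+10=c, n+10=x, a+10=k, e+10=o, j+10=t.

cxkot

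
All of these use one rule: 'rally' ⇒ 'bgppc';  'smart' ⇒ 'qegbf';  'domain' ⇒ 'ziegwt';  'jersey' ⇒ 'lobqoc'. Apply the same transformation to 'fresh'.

r(17)→b(1) and a(0)→g(6) fit y≡15x+6 (mod 26); the inverse of 15 mod 26 is 7. This is an affine cipher: with a=0,…,z=25, each position x becomes (15x+6) mod 26.
For fresh: f(5)→15·5+6≡3=d; r(17)→15·17+6≡1=b; e(4)→15·4+6≡14=o; s(18)→15·18+6≡16=q; h(7)→15·7+6≡7=h (all mod 26).

dboqh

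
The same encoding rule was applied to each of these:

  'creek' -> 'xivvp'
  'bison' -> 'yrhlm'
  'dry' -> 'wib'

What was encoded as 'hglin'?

storm

Each pair mirrors across the alphabet (c↔x, r↔i, e↔v): positions sum to 25. This is the alphabet-reversal cipher (Atbash): a becomes z, b becomes y, etc.
Reversing it on hglin: h↔s, g↔t, l↔o, i↔r, n↔m.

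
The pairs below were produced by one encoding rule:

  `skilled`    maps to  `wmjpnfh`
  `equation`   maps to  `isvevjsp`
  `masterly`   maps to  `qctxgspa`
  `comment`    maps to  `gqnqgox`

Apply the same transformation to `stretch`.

wvsivdl

Shifts by position in skilled: pos 0: s→w (+4), pos 1: k→m (+2), pos 2: i→j (+1), pos 3: l→p (+4), pos 4: l→n (+2), pos 5: e→f (+1) — repeating every 3. It's a Vigenère-style cipher with numeric key [4,2,1]: position i shifts by key[i mod 3].
On stretch: s+4=w, t+2=v, r+1=s, e+4=i, t+2=v, c+1=d, h+4=l.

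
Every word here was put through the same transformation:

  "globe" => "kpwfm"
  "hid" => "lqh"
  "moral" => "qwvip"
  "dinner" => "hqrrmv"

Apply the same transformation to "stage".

The shift depends on letter class: consonant g→k is +4, but vowel o→w is +8. The rule splits by letter class: vowels +8, consonants +4.
On stage: s(cons)+4=w, t(cons)+4=x, a(vowel)+8=i, g(cons)+4=k, e(vowel)+8=m.

wxikm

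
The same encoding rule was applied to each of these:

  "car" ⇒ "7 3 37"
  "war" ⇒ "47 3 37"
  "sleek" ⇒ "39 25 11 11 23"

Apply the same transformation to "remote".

c(#3)→7 and a(#1)→3: differences scale by 2, so n = 2·pos + 1. With a=1..z=26, the number is 2·pos + 1.
Applying it to remote: r=18→37, e=5→11, m=13→27, o=15→31, t=20→41, e=5→11.

37 11 27 31 41 11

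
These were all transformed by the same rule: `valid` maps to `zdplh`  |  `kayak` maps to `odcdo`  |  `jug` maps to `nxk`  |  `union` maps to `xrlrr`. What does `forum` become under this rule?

jrvxq

Two shifts are in play — +3 for a/e/i/o/u, +4 for every other letter.
For forum: f(cons)+4=j, o(vowel)+3=r, r(cons)+4=v, u(vowel)+3=x, m(cons)+4=q.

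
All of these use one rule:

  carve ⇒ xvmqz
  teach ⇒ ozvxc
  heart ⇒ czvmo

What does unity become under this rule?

pidot

This is a Caesar cipher with shift 21.
For unity: u+21=p, n+21=i, i+21=d, t+21=o, y+21=t.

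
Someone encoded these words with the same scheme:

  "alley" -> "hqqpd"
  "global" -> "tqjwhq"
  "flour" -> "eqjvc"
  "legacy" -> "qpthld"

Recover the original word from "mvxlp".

juice

a(0)→h(7) and l(11)→q(16) fit y≡15x+7 (mod 26); the inverse of 15 mod 26 is 7. This is an affine cipher: with a=0,…,z=25, each position x becomes (15x+7) mod 26.
Decoding mvxlp: m(12)→7·(12−7)≡9=j; v(21)→7·(21−7)≡20=u; x(23)→7·(23−7)≡8=i; l(11)→7·(11−7)≡2=c; p(15)→7·(15−7)≡4=e (all mod 26).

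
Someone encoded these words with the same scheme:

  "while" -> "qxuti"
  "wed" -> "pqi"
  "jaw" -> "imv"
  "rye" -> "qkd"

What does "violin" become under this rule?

zuxauh

The output letters match the input read backwards, each shifted +12: while reversed is elihw. Two steps: reverse the string, then apply a Caesar shift of +12.
For violin: reverse → niloiv; then shift: n+12=z, i+12=u, l+12=x, o+12=a, i+12=u, v+12=h.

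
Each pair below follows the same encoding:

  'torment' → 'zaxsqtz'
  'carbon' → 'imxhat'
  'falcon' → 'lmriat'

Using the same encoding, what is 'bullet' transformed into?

The shift depends on letter class: consonant t→z is +6, but vowel o→a is +12. Two shifts are in play — +12 for a/e/i/o/u, +6 for every other letter.
For bullet: b(cons)+6=h, u(vowel)+12=g, l(cons)+6=r, l(cons)+6=r, e(vowel)+12=q, t(cons)+6=z.

hgrrqz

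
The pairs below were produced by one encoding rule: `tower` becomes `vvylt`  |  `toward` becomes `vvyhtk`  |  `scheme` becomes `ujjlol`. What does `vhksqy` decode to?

tailor

Shifts by position in tower: pos 0: t→v (+2), pos 1: o→v (+7), pos 2: w→y (+2), pos 3: e→l (+7) — repeating every 2. It's a Vigenère-style cipher with numeric key [2,7]: position i shifts by key[i mod 2].
Decoding vhksqy: v−2=t, h−7=a, k−2=i, s−7=l, q−2=o, y−7=r.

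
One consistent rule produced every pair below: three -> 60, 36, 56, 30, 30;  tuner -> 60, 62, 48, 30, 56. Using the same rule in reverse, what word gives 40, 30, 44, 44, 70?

t(#20)→60 and h(#8)→36: differences scale by 2, so n = 2·pos + 20. Each letter becomes 2×(its alphabet position, a=1..z=26) + 20.
Undoing it on 40, 30, 44, 44, 70: 40→(40−20)÷2=10=j, 30→(30−20)÷2=5=e, 44→(44−20)÷2=12=l, 44→(44−20)÷2=12=l, 70→(70−20)÷2=25=y.

jelly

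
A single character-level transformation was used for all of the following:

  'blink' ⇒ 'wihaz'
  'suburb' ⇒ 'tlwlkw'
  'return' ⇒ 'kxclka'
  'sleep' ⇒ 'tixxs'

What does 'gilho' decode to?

fluid

b(1)→w(22) and l(11)→i(8) fit y≡9x+13 (mod 26); the inverse of 9 mod 26 is 3. Each letter's alphabet position (a=0..z=25) is mapped through 9·x+13 mod 26 — an affine cipher.
Undoing it on gilho: g(6)→3·(6−13)≡5=f; i(8)→3·(8−13)≡11=l; l(11)→3·(11−13)≡20=u; h(7)→3·(7−13)≡8=i; o(14)→3·(14−13)≡3=d (all mod 26).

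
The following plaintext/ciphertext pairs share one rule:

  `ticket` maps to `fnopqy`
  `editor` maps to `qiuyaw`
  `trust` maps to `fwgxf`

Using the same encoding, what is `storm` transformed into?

Shifts by position in ticket: pos 0: t→f (+12), pos 1: i→n (+5), pos 2: c→o (+12), pos 3: k→p (+5) — repeating every 2. A repeating key of period 2 is used — shifts +12, +5 over and over.
For storm: s+12=e, t+5=y, o+12=a, r+5=w, m+12=y.

eyawy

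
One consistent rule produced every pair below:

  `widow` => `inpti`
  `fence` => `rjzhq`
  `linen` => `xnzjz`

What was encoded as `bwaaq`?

Shifts by position in widow: pos 0: w→i (+12), pos 1: i→n (+5), pos 2: d→p (+12), pos 3: o→t (+5) — repeating every 2. A repeating key of period 2 is used — shifts +12, +5 over and over.
Undoing it on bwaaq: b−12=p, w−5=r, a−12=o, a−5=v, q−12=e.

prove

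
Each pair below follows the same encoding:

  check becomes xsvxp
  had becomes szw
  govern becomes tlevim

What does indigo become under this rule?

Each pair mirrors across the alphabet (c↔x, h↔s, e↔v): positions sum to 25. Each letter is replaced by its mirror in the alphabet: a↔z, b↔y, c↔x, and so on (the Atbash cipher).
On indigo: i↔r, n↔m, d↔w, i↔r, g↔t, o↔l.

rmwrtl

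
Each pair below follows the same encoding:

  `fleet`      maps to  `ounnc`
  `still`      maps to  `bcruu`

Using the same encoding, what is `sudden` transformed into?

Compare letters: f→o is +9, l→u is +9, e→n is +9 — a constant shift. It's a constant shift of +9 (ROT9).
For sudden: s+9=b, u+9=d, d+9=m, d+9=m, e+9=n, n+9=w.

bdmmnw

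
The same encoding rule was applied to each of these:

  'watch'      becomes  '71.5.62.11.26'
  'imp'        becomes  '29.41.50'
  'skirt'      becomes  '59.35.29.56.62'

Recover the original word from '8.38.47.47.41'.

bloom

w(#23)→71 and a(#1)→5: differences scale by 3, so n = 3·pos + 2. Each letter becomes 3×(its alphabet position, a=1..z=26) + 2.
Reversing it on 8.38.47.47.41: 8→(8−2)÷3=2=b, 38→(38−2)÷3=12=l, 47→(47−2)÷3=15=o, 47→(47−2)÷3=15=o, 41→(41−2)÷3=13=m.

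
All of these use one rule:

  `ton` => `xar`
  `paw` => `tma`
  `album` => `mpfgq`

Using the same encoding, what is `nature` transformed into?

rmxgvq

The rule splits by letter class: vowels +12, consonants +4.
Applying it to nature: n(cons)+4=r, a(vowel)+12=m, t(cons)+4=x, u(vowel)+12=g, r(cons)+4=v, e(vowel)+12=q.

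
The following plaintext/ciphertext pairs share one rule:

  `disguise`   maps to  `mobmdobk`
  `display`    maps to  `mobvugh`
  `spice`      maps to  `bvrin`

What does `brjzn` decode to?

slate

Shifts by position in disguise: pos 0: d→m (+9), pos 1: i→o (+6), pos 2: s→b (+9), pos 3: g→m (+6) — repeating every 2. A repeating key of period 2 is used — shifts +9, +6 over and over.
Undoing it on brjzn: b−9=s, r−6=l, j−9=a, z−6=t, n−9=e.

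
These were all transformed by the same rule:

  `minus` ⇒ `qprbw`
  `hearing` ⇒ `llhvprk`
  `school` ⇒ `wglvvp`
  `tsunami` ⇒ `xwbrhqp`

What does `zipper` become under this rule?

The rule splits by letter class: vowels +7, consonants +4.
For zipper: z(cons)+4=d, i(vowel)+7=p, p(cons)+4=t, p(cons)+4=t, e(vowel)+7=l, r(cons)+4=v.

dpttlv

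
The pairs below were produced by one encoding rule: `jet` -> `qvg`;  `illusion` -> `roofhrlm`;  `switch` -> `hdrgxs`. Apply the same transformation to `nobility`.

This is the alphabet-reversal cipher (Atbash): a becomes z, b becomes y, etc.
Applying it to nobility: n↔m, o↔l, b↔y, i↔r, l↔o, i↔r, t↔g, y↔b.

mlyrorgb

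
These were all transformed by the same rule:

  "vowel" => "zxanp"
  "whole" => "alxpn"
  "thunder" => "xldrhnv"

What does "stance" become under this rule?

The shift depends on letter class: consonant v→z is +4, but vowel o→x is +9. The rule splits by letter class: vowels +9, consonants +4.
For stance: s(cons)+4=w, t(cons)+4=x, a(vowel)+9=j, n(cons)+4=r, c(cons)+4=g, e(vowel)+9=n.

wxjrgn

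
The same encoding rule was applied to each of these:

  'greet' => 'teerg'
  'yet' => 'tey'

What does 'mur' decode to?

The output letters match the input read backwards: greet reversed is teerg. It's just the letters in reverse order.
Undoing it on mur: then reverse → rum.

rum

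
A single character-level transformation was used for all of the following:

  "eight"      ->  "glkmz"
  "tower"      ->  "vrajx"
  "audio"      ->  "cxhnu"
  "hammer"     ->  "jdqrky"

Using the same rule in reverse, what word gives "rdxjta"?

In eight: e→g is +2, i→l is +3, g→k is +4, h→m is +5 — the shift increases by 1 each position. Each letter shifts forward by (position + 2), i.e. 2, 3, 4, … — the shift grows by one for each successive letter.
Reversing it on rdxjta: r−2=p, d−3=a, x−4=t, j−5=e, t−6=n, a−7=t.

patent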